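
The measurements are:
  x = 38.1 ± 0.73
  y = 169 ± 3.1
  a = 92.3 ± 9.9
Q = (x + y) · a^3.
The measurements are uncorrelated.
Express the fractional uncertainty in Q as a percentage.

32.2%

Let u = x + y = 207. δu = √(δx² + δy²) = √(0.533 + 9.61) = 3.18, so δu/u = 0.0154.
Q is then a monomial in u, a:
δQ/Q = √((δu/u)² + (3·δa/a)²) = √(0.000236 + 0.104) = 0.322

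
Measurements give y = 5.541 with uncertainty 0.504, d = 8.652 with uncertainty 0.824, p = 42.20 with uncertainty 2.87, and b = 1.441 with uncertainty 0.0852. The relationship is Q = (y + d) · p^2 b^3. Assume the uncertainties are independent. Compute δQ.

Let u = y + d = 14.19. δu = √(δy² + δd²) = √(0.254 + 0.679) = 0.966, so δu/u = 0.0681.
Q is then a monomial in u, p, b:
δQ/Q = √((δu/u)² + (2·δp/p)² + (3·δb/b)²) = √(0.00463 + 0.0185 + 0.0315) = 0.234
Q = 75630, so δQ = 0.234 × 75630 = 17700.

17700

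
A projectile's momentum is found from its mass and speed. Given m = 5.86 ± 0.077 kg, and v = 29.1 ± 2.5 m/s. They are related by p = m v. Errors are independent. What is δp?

Since p is a product/quotient, work with relative uncertainties:
  (1·δm/m)² = (1×0.0131)² = 0.000173;  (1·δv/v)² = (1×0.0859)² = 0.00738
δp/p = √(0.00755) = 0.0869
p = 171 kg·m/s, so δp = 0.0869 × 171 = 14.8 kg·m/s.

14.8 kg·m/s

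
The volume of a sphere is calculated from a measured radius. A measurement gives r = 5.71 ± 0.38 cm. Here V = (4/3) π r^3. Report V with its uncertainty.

V ∝ r^3, so δV/V = |3| · δr/r = 3 × 0.0665 = 0.200.
V = 780 cm^3, so δV = 0.200 × 780 = 156 cm^3.

780 ± 156 cm^3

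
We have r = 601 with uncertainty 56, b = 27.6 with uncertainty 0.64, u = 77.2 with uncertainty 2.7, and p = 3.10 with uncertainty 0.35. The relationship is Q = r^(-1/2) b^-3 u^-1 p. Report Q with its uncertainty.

(7.79 ± 1.13) × 10^-8

Products/powers → add relative errors in quadrature, weighted by exponent:
  (−½·δr/r)² = (-0.5×0.0932)² = 0.00217;  (-3·δb/b)² = (-3×0.0232)² = 0.00484;  (-1·δu/u)² = (-1×0.0350)² = 0.00122;  (1·δp/p)² = (1×0.113)² = 0.0127
δQ/Q = √(0.0210) = 0.145
Q = 7.79e-08, so δQ = 0.145 × 7.79e-08 = 1.13e-08.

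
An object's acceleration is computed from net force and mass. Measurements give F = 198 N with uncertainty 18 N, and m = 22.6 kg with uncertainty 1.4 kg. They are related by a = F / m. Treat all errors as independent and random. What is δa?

Relative error in a monomial: (δa/a)² = Σ (nᵢ · δxᵢ/xᵢ)².
  (1·δF/F)² = (1×0.0909)² = 0.00826;  (-1·δm/m)² = (-1×0.0619)² = 0.00384
δa/a = √(0.0121) = 0.110
a = 8.76 m/s^2, so δa = 0.110 × 8.76 = 0.964 m/s^2.

0.964 m/s^2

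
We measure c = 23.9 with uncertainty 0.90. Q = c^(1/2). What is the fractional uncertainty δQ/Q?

Relative error in a monomial: (δQ/Q)² = Σ (nᵢ · δxᵢ/xᵢ)².
  (½·δc/c)² = (0.5×0.0377)² = 0.000355
δQ/Q = √(0.000355) = 0.0188

0.0188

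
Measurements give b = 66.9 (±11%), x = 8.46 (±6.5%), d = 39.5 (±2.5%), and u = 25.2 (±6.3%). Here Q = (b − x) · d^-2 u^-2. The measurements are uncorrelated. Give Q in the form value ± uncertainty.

(5.90 ± 1.09) × 10^-5

Let w = b − x = 58.4. δw = √(δb² + δx²) = √(54.2 + 0.302) = 7.38, so δw/w = 0.126.
Q is then a monomial in w, d, u:
δQ/Q = √((δw/w)² + (-2·δd/d)² + (-2·δu/u)²) = √(0.0159 + 0.00250 + 0.0159) = 0.185
Q = 5.9e-05, so δQ = 0.185 × 5.9e-05 = 1.09e-05.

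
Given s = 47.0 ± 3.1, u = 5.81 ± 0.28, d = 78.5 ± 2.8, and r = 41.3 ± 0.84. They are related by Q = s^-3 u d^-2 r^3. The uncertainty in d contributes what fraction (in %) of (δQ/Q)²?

(δQ/Q)² = (-3·δs/s)² + (1·δu/u)² + (-2·δd/d)² + (3·δr/r)²
  s term: (-3×0.0660)² = 0.0392
  u term: (1×0.0482)² = 0.00232
  d term: (-2×0.0357)² = 0.00509
  r term: (3×0.0203)² = 0.00372
Total = 0.0503. Share from d = 0.00509/0.0503 = 0.101.

10.1%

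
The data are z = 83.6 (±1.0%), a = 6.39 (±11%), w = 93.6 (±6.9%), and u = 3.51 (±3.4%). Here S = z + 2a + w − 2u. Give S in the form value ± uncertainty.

183 ± 6.67

Sums and differences: (δS)² = Σ (cᵢ δxᵢ)².
  (δz)² = 0.699;  (2·δa)² = 1.98;  (δw)² = 41.7;  (2·δu)² = 0.0570
δS = √(44.4) = 6.67
S = 183.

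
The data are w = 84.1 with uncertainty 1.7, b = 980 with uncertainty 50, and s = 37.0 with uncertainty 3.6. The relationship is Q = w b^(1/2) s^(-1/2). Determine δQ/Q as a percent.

Q is a product of powers, so relative uncertainties combine in quadrature:
  (1·δw/w)² = (1×0.0202)² = 0.000409;  (½·δb/b)² = (0.5×0.0510)² = 0.000651;  (−½·δs/s)² = (-0.5×0.0973)² = 0.00237
δQ/Q = √(0.00343) = 0.0585

5.85%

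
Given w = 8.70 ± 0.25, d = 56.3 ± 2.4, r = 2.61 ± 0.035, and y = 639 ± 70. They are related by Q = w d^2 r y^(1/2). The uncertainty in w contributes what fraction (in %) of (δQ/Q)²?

7.32%

(δQ/Q)² = (1·δw/w)² + (2·δd/d)² + (1·δr/r)² + (½·δy/y)²
  w term: (1×0.0287)² = 0.000826
  d term: (2×0.0426)² = 0.00727
  r term: (1×0.0134)² = 0.000180
  y term: (0.5×0.110)² = 0.00300
Total = 0.0113. Share from w = 0.000826/0.0113 = 0.0732.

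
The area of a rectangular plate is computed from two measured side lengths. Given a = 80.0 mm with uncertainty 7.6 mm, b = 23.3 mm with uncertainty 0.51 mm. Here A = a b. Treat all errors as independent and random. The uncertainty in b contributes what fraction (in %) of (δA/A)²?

5.04%

(δA/A)² = (1·δa/a)² + (1·δb/b)²
  a term: (1×0.0950)² = 0.00903
  b term: (1×0.0219)² = 0.000479
Total = 0.00950. Share from b = 0.000479/0.00950 = 0.0504.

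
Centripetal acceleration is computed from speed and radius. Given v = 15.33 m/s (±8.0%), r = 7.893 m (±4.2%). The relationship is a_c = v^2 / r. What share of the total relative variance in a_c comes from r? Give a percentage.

(δa_c/a_c)² = (2·δv/v)² + (-1·δr/r)²
  v term: (2×0.0800)² = 0.0256
  r term: (-1×0.0420)² = 0.00176
Total = 0.0274. Share from r = 0.00176/0.0274 = 0.0645.

6.45%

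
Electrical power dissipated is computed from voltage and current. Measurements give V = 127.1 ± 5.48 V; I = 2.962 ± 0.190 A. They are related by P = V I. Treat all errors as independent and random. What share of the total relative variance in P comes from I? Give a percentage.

68.9%

(δP/P)² = (1·δV/V)² + (1·δI/I)²
  V term: (1×0.0431)² = 0.00186
  I term: (1×0.0641)² = 0.00411
Total = 0.00597. Share from I = 0.00411/0.00597 = 0.689.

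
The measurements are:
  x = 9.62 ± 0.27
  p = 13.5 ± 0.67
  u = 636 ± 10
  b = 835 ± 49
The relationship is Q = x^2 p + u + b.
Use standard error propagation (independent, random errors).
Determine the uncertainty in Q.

106

Let w = x^2·p = 1250. δw/w = √((2·δx/x)² + (1·δp/p)²) = √(0.00315 + 0.00246) = 0.0749, so δw = 93.6.
Q = w + u + b: δQ = √(δw² + δu² + δb²) = √(8760 + 100 + 2400) = 106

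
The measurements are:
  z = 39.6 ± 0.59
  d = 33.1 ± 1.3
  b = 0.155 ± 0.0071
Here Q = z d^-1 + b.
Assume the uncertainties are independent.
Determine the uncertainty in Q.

0.0508

Let p = z·d^-1 = 1.20. δp/p = √((1·δz/z)² + (-1·δd/d)²) = √(0.000222 + 0.00154) = 0.0420, so δp = 0.0503.
Q = p + b: δQ = √(δp² + δb²) = √(0.00253 + 5.04e-05) = 0.0508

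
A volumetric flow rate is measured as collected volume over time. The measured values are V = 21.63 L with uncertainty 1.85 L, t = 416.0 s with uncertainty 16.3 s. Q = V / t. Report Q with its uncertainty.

0.05200 ± 0.00489 L/s

For a monomial Q ∝ V, t^-1, fractional errors add in quadrature:
  (1·δV/V)² = (1×0.0855)² = 0.00732;  (-1·δt/t)² = (-1×0.0392)² = 0.00154
δQ/Q = √(0.00885) = 0.0941
Q = 0.05200 L/s, so δQ = 0.0941 × 0.05200 = 0.00489 L/s.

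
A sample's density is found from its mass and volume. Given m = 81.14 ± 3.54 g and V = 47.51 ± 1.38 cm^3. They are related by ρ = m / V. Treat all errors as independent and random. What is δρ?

0.0895 g/cm^3

Each factor contributes (exponent × relative error)² to (δρ/ρ)²:
  (1·δm/m)² = (1×0.0436)² = 0.00190;  (-1·δV/V)² = (-1×0.0290)² = 0.000844
δρ/ρ = √(0.00275) = 0.0524
ρ = 1.708 g/cm^3, so δρ = 0.0524 × 1.708 = 0.0895 g/cm^3.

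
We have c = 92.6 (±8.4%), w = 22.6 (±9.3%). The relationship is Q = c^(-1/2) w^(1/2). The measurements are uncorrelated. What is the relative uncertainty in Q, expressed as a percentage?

Relative error in a monomial: (δQ/Q)² = Σ (nᵢ · δxᵢ/xᵢ)².
  (−½·δc/c)² = (-0.5×0.0840)² = 0.00176;  (½·δw/w)² = (0.5×0.0930)² = 0.00216
δQ/Q = √(0.00393) = 0.0627

6.27%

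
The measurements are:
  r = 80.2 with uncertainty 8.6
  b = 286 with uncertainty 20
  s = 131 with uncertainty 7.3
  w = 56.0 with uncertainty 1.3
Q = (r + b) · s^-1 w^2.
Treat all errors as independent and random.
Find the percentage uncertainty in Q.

Let u = r + b = 366. δu = √(δr² + δb²) = √(74.0 + 400) = 21.8, so δu/u = 0.0595.
Q is then a monomial in u, s, w:
δQ/Q = √((δu/u)² + (-1·δs/s)² + (2·δw/w)²) = √(0.00353 + 0.00311 + 0.00216) = 0.0938

9.38%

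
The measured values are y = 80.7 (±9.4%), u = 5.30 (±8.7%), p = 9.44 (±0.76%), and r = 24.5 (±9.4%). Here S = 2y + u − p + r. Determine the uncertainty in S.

Absolute uncertainties add in quadrature for a linear combination:
  (2·δy)² = 230;  (δu)² = 0.213;  (δp)² = 0.00515;  (δr)² = 5.30
δS = √(236) = 15.4

15.4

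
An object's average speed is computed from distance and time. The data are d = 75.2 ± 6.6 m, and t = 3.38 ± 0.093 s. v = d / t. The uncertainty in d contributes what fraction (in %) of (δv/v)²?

91.1%

(δv/v)² = (1·δd/d)² + (-1·δt/t)²
  d term: (1×0.0878)² = 0.00770
  t term: (-1×0.0275)² = 0.000757
Total = 0.00846. Share from d = 0.00770/0.00846 = 0.911.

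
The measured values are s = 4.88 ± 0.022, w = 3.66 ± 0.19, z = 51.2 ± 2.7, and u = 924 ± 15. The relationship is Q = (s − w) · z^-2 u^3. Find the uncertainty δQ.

71600

Let h = s − w = 1.22. δh = √(δs² + δw²) = √(0.000484 + 0.0361) = 0.191, so δh/h = 0.157.
Q is then a monomial in h, z, u:
δQ/Q = √((δh/h)² + (-2·δz/z)² + (3·δu/u)²) = √(0.0246 + 0.0111 + 0.00237) = 0.195
Q = 3.67e+05, so δQ = 0.195 × 3.67e+05 = 71600.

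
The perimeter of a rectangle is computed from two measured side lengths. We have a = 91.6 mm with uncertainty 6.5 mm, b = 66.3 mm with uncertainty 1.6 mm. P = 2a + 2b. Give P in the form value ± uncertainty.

316 ± 13.4 mm

Absolute uncertainties add in quadrature for a linear combination:
  (2·δa)² = 169;  (2·δb)² = 10.2
δP = √(179) = 13.4 mm
P = 316 mm.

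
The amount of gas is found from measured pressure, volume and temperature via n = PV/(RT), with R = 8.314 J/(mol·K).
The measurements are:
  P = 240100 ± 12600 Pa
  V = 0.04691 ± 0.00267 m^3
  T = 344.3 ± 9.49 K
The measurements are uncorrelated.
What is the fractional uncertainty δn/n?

Since n is a product/quotient, work with relative uncertainties:
  (1·δP/P)² = (1×0.0525)² = 0.00275;  (1·δV/V)² = (1×0.0569)² = 0.00324;  (-1·δT/T)² = (-1×0.0276)² = 0.000760
δn/n = √(0.00675) = 0.0822

0.0822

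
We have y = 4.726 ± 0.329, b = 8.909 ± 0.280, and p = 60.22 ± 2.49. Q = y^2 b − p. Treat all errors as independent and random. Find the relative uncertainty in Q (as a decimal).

0.205

Let w = y^2·b = 199.0. δw/w = √((2·δy/y)² + (1·δb/b)²) = √(0.0194 + 0.000988) = 0.143, so δw = 28.4.
Q = w − p: δQ = √(δw² + δp²) = √(807 + 6.20) = 28.5
Q = 138.8, so δQ/Q = 28.5/138.8 = 0.205.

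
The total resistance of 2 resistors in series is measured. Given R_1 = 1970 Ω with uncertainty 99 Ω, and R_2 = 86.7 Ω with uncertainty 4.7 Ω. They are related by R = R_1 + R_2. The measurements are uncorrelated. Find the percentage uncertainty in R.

4.82%

Each term contributes (cᵢ δxᵢ)² to (δR)²:
  (δR_1)² = 9800;  (δR_2)² = 22.1
δR = √(9820) = 99.1 Ω
R = 2060 Ω, so δR/R = 99.1/2060 = 0.0482.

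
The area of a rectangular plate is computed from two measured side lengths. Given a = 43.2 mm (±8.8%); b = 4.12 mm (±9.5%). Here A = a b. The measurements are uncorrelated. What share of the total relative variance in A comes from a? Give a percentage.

(δA/A)² = (1·δa/a)² + (1·δb/b)²
  a term: (1×0.0880)² = 0.00774
  b term: (1×0.0950)² = 0.00903
Total = 0.0168. Share from a = 0.00774/0.0168 = 0.462.

46.2%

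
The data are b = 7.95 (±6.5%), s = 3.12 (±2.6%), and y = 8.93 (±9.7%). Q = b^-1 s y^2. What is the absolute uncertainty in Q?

6.45

Each factor contributes (exponent × relative error)² to (δQ/Q)²:
  (-1·δb/b)² = (-1×0.0650)² = 0.00423;  (1·δs/s)² = (1×0.0260)² = 0.000676;  (2·δy/y)² = (2×0.0970)² = 0.0376
δQ/Q = √(0.0425) = 0.206
Q = 31.3, so δQ = 0.206 × 31.3 = 6.45.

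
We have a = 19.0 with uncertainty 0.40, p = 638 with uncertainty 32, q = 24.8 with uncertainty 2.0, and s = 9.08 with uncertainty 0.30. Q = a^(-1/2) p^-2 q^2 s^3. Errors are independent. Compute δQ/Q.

0.215

Each factor contributes (exponent × relative error)² to (δQ/Q)²:
  (−½·δa/a)² = (-0.5×0.0211)² = 0.000111;  (-2·δp/p)² = (-2×0.0502)² = 0.0101;  (2·δq/q)² = (2×0.0806)² = 0.0260;  (3·δs/s)² = (3×0.0330)² = 0.00982
δQ/Q = √(0.0460) = 0.215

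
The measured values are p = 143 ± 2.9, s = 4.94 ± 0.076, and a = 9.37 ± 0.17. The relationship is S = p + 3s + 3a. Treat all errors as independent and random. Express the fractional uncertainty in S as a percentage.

1.59%

Sums and differences: (δS)² = Σ (cᵢ δxᵢ)².
  (δp)² = 8.41;  (3·δs)² = 0.0520;  (3·δa)² = 0.260
δS = √(8.72) = 2.95
S = 186, so δS/S = 2.95/186 = 0.0159.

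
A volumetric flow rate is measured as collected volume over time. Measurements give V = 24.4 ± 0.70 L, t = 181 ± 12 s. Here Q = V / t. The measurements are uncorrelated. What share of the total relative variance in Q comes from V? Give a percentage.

15.8%

(δQ/Q)² = (1·δV/V)² + (-1·δt/t)²
  V term: (1×0.0287)² = 0.000823
  t term: (-1×0.0663)² = 0.00440
Total = 0.00522. Share from V = 0.000823/0.00522 = 0.158.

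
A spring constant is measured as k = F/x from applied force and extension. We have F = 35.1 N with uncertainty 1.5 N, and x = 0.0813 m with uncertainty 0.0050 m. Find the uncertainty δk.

32.3 N/m

Products/powers → add relative errors in quadrature, weighted by exponent:
  (1·δF/F)² = (1×0.0427)² = 0.00183;  (-1·δx/x)² = (-1×0.0615)² = 0.00378
δk/k = √(0.00561) = 0.0749
k = 432 N/m, so δk = 0.0749 × 432 = 32.3 N/m.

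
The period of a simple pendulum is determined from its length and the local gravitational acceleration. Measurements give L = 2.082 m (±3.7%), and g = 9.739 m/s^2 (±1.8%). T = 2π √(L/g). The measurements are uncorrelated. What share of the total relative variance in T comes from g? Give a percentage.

19.1%

(δT/T)² = (½·δL/L)² + (−½·δg/g)²
  L term: (0.5×0.0370)² = 0.000342
  g term: (-0.5×0.0180)² = 8.1e-05
Total = 0.000423. Share from g = 8.1e-05/0.000423 = 0.191.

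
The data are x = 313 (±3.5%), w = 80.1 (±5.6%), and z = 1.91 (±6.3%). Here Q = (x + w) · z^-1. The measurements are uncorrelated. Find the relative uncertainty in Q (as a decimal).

0.0698

Let u = x + w = 393. δu = √(δx² + δw²) = √(120 + 20.1) = 11.8, so δu/u = 0.0301.
Q is then a monomial in u, z:
δQ/Q = √((δu/u)² + (-1·δz/z)²) = √(0.000907 + 0.00397) = 0.0698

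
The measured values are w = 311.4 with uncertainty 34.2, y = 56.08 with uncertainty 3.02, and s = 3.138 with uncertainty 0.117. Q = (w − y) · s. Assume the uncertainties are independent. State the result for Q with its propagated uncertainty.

Let u = w − y = 255.3. δu = √(δw² + δy²) = √(1170 + 9.12) = 34.3, so δu/u = 0.134.
Q is then a monomial in u, s:
δQ/Q = √((δu/u)² + (1·δs/s)²) = √(0.0181 + 0.00139) = 0.140
Q = 801.2, so δQ = 0.140 × 801.2 = 112.

801.2 ± 112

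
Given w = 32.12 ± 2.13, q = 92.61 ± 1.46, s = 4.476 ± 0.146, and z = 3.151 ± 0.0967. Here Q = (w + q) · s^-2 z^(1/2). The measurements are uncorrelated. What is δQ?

Let u = w + q = 124.7. δu = √(δw² + δq²) = √(4.54 + 2.13) = 2.58, so δu/u = 0.0207.
Q is then a monomial in u, s, z:
δQ/Q = √((δu/u)² + (-2·δs/s)² + (½·δz/z)²) = √(0.000429 + 0.00426 + 0.000235) = 0.0701
Q = 11.05, so δQ = 0.0701 × 11.05 = 0.775.

0.775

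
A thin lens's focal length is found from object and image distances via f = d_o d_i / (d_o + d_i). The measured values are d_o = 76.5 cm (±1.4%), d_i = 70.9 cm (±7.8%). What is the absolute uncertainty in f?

1.51 cm

∂f/∂d_o = (d_i/(d_o+d_i))² = 0.231;  ∂f/∂d_i = (d_o/(d_o+d_i))² = 0.269
δf = √((∂f/∂d_o · δd_o)² + (∂f/∂d_i · δd_i)²) = √(0.0614 + 2.22) = 1.51 cm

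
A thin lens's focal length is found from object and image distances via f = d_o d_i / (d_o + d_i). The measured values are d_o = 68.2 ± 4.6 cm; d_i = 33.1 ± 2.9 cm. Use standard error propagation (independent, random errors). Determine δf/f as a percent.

6.30%

∂f/∂d_o = (d_i/(d_o+d_i))² = 0.107;  ∂f/∂d_i = (d_o/(d_o+d_i))² = 0.453
δf = √((∂f/∂d_o · δd_o)² + (∂f/∂d_i · δd_i)²) = √(0.241 + 1.73) = 1.40 cm
f = 22.3 cm, so δf/f = 1.40/22.3 = 0.0630.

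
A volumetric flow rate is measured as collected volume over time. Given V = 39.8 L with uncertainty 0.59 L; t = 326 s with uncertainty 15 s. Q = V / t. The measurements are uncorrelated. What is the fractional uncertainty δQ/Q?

For a monomial Q ∝ V, t^-1, fractional errors add in quadrature:
  (1·δV/V)² = (1×0.0148)² = 0.000220;  (-1·δt/t)² = (-1×0.0460)² = 0.00212
δQ/Q = √(0.00234) = 0.0483

0.0483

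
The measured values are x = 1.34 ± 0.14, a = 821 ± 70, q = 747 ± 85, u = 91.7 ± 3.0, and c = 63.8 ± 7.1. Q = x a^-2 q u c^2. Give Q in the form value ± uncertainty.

554 ± 178

Relative error in a monomial: (δQ/Q)² = Σ (nᵢ · δxᵢ/xᵢ)².
  (1·δx/x)² = (1×0.104)² = 0.0109;  (-2·δa/a)² = (-2×0.0853)² = 0.0291;  (1·δq/q)² = (1×0.114)² = 0.0129;  (1·δu/u)² = (1×0.0327)² = 0.00107;  (2·δc/c)² = (2×0.111)² = 0.0495
δQ/Q = √(0.104) = 0.322
Q = 554, so δQ = 0.322 × 554 = 178.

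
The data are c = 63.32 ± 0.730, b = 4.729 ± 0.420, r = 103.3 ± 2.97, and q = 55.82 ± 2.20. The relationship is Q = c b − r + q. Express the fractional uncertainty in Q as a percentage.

Let p = c·b = 299.4. δp/p = √((1·δc/c)² + (1·δb/b)²) = √(0.000133 + 0.00789) = 0.0896, so δp = 26.8.
Q = p − r + q: δQ = √(δp² + δr² + δq²) = √(719 + 8.82 + 4.84) = 27.1
Q = 252.0, so δQ/Q = 27.1/252.0 = 0.107.

10.7%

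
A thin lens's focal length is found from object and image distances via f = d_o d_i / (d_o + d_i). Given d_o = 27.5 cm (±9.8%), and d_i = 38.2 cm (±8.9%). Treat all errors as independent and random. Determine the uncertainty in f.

∂f/∂d_o = (d_i/(d_o+d_i))² = 0.338;  ∂f/∂d_i = (d_o/(d_o+d_i))² = 0.175
δf = √((∂f/∂d_o · δd_o)² + (∂f/∂d_i · δd_i)²) = √(0.830 + 0.355) = 1.09 cm

1.09 cm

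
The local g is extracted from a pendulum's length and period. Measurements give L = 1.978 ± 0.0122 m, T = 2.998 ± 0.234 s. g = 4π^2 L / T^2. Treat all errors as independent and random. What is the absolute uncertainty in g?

1.36 m/s^2

g is a product of powers, so relative uncertainties combine in quadrature:
  (1·δL/L)² = (1×0.00617)² = 3.8e-05;  (-2·δT/T)² = (-2×0.0781)² = 0.0244
δg/g = √(0.0244) = 0.156
g = 8.688 m/s^2, so δg = 0.156 × 8.688 = 1.36 m/s^2.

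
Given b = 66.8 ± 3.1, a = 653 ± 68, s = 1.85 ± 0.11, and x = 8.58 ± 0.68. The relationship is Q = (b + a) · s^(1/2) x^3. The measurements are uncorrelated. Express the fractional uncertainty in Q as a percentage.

25.8%

Let u = b + a = 720. δu = √(δb² + δa²) = √(9.61 + 4620) = 68.1, so δu/u = 0.0946.
Q is then a monomial in u, s, x:
δQ/Q = √((δu/u)² + (½·δs/s)² + (3·δx/x)²) = √(0.00894 + 0.000884 + 0.0565) = 0.258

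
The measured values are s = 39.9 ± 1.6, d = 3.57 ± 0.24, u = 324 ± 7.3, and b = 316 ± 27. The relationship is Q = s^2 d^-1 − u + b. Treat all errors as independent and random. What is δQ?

Let p = s^2·d^-1 = 446. δp/p = √((2·δs/s)² + (-1·δd/d)²) = √(0.00643 + 0.00452) = 0.105, so δp = 46.7.
Q = p − u + b: δQ = √(δp² + δu² + δb²) = √(2180 + 53.3 + 729) = 54.4

54.4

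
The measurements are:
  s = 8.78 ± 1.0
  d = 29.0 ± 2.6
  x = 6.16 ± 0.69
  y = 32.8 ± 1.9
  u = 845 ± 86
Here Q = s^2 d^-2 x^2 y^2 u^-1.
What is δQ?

1.76

Since Q is a product/quotient, work with relative uncertainties:
  (2·δs/s)² = (2×0.114)² = 0.0519;  (-2·δd/d)² = (-2×0.0897)² = 0.0322;  (2·δx/x)² = (2×0.112)² = 0.0502;  (2·δy/y)² = (2×0.0579)² = 0.0134;  (-1·δu/u)² = (-1×0.102)² = 0.0104
δQ/Q = √(0.158) = 0.398
Q = 4.43, so δQ = 0.398 × 4.43 = 1.76.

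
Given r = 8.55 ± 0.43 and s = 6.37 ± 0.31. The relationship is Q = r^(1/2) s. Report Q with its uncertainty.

Each factor contributes (exponent × relative error)² to (δQ/Q)²:
  (½·δr/r)² = (0.5×0.0503)² = 0.000632;  (1·δs/s)² = (1×0.0487)² = 0.00237
δQ/Q = √(0.00300) = 0.0548
Q = 18.6, so δQ = 0.0548 × 18.6 = 1.02.

18.6 ± 1.02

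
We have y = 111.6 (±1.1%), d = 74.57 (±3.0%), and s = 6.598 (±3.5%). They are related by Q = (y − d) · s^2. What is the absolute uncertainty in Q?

Let u = y − d = 37.03. δu = √(δy² + δd²) = √(1.51 + 5.00) = 2.55, so δu/u = 0.0689.
Q is then a monomial in u, s:
δQ/Q = √((δu/u)² + (2·δs/s)²) = √(0.00475 + 0.00490) = 0.0982
Q = 1612, so δQ = 0.0982 × 1612 = 158.

158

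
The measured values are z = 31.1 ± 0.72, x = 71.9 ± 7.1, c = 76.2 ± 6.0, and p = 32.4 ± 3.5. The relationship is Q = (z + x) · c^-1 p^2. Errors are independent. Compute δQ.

341

Let u = z + x = 103. δu = √(δz² + δx²) = √(0.518 + 50.4) = 7.14, so δu/u = 0.0693.
Q is then a monomial in u, c, p:
δQ/Q = √((δu/u)² + (-1·δc/c)² + (2·δp/p)²) = √(0.00480 + 0.00620 + 0.0467) = 0.240
Q = 1420, so δQ = 0.240 × 1420 = 341.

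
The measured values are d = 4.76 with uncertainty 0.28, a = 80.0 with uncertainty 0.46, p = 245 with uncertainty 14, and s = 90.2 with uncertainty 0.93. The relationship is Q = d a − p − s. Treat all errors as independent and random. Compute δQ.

26.5

Let w = d·a = 381. δw/w = √((1·δd/d)² + (1·δa/a)²) = √(0.00346 + 3.31e-05) = 0.0591, so δw = 22.5.
Q = w − p − s: δQ = √(δw² + δp² + δs²) = √(507 + 196 + 0.865) = 26.5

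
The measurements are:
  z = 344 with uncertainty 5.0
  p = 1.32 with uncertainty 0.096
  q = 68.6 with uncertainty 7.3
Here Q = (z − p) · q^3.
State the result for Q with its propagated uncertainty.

(1.11 ± 0.354) × 10^8

Let u = z − p = 343. δu = √(δz² + δp²) = √(25.0 + 0.00922) = 5.00, so δu/u = 0.0146.
Q is then a monomial in u, q:
δQ/Q = √((δu/u)² + (3·δq/q)²) = √(0.000213 + 0.102) = 0.320
Q = 1.11e+08, so δQ = 0.320 × 1.11e+08 = 3.54e+07.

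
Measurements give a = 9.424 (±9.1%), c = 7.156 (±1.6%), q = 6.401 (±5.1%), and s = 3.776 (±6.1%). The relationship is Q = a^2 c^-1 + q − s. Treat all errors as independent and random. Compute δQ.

Let p = a^2·c^-1 = 12.41. δp/p = √((2·δa/a)² + (-1·δc/c)²) = √(0.0331 + 0.000256) = 0.183, so δp = 2.27.
Q = p + q − s: δQ = √(δp² + δq² + δs²) = √(5.14 + 0.107 + 0.0531) = 2.30

2.30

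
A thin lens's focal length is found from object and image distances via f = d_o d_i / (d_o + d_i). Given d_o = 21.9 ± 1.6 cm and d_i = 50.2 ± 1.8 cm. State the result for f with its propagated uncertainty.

15.2 ± 0.793 cm

∂f/∂d_o = (d_i/(d_o+d_i))² = 0.485;  ∂f/∂d_i = (d_o/(d_o+d_i))² = 0.0923
δf = √((∂f/∂d_o · δd_o)² + (∂f/∂d_i · δd_i)²) = √(0.602 + 0.0276) = 0.793 cm
f = 15.2 cm.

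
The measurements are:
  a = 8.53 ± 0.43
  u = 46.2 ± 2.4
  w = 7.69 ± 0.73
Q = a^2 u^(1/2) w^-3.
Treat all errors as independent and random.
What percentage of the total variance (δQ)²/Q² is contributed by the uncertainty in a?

11.1%

(δQ/Q)² = (2·δa/a)² + (½·δu/u)² + (-3·δw/w)²
  a term: (2×0.0504)² = 0.0102
  u term: (0.5×0.0519)² = 0.000675
  w term: (-3×0.0949)² = 0.0811
Total = 0.0919. Share from a = 0.0102/0.0919 = 0.111.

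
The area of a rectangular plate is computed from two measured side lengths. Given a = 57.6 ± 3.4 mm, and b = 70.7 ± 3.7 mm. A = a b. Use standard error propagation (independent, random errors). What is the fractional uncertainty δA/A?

0.0789

For a monomial A ∝ a, b, fractional errors add in quadrature:
  (1·δa/a)² = (1×0.0590)² = 0.00348;  (1·δb/b)² = (1×0.0523)² = 0.00274
δA/A = √(0.00622) = 0.0789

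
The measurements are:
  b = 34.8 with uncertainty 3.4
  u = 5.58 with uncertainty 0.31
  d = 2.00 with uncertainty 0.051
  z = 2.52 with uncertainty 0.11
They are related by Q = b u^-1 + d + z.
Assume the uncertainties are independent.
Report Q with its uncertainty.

Let p = b·u^-1 = 6.24. δp/p = √((1·δb/b)² + (-1·δu/u)²) = √(0.00955 + 0.00309) = 0.112, so δp = 0.701.
Q = p + d + z: δQ = √(δp² + δd² + δz²) = √(0.491 + 0.00260 + 0.0121) = 0.711
Q = 10.8.

10.8 ± 0.711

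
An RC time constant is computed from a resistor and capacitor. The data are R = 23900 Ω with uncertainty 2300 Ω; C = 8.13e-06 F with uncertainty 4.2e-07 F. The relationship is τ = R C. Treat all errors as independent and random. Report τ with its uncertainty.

τ is a product of powers, so relative uncertainties combine in quadrature:
  (1·δR/R)² = (1×0.0962)² = 0.00926;  (1·δC/C)² = (1×0.0517)² = 0.00267
δτ/τ = √(0.0119) = 0.109
τ = 0.194 s, so δτ = 0.109 × 0.194 = 0.0212 s.

0.194 ± 0.0212 s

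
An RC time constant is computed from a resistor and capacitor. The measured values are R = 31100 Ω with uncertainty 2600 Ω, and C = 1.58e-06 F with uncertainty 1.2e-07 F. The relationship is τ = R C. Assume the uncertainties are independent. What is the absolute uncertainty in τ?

0.00555 s

Products/powers → add relative errors in quadrature, weighted by exponent:
  (1·δR/R)² = (1×0.0836)² = 0.00699;  (1·δC/C)² = (1×0.0759)² = 0.00577
δτ/τ = √(0.0128) = 0.113
τ = 0.0491 s, so δτ = 0.113 × 0.0491 = 0.00555 s.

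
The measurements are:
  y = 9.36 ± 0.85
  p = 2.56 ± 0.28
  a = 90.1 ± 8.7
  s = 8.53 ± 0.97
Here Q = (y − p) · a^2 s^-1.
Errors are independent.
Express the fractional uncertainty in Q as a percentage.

Let u = y − p = 6.80. δu = √(δy² + δp²) = √(0.722 + 0.0784) = 0.895, so δu/u = 0.132.
Q is then a monomial in u, a, s:
δQ/Q = √((δu/u)² + (2·δa/a)² + (-1·δs/s)²) = √(0.0173 + 0.0373 + 0.0129) = 0.260

26.0%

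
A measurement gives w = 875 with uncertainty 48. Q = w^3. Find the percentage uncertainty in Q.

Q ∝ w^3, so δQ/Q = |3| · δw/w = 3 × 0.0549 = 0.165.

16.5%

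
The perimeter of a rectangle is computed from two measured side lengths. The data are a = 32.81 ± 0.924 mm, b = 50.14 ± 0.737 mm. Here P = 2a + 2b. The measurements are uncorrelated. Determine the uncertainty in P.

2.36 mm

Sums and differences: (δP)² = Σ (cᵢ δxᵢ)².
  (2·δa)² = 3.42;  (2·δb)² = 2.17
δP = √(5.59) = 2.36 mm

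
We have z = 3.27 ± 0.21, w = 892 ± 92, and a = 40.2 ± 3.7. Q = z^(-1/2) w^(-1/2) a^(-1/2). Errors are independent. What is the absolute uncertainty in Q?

0.000223

Each factor contributes (exponent × relative error)² to (δQ/Q)²:
  (−½·δz/z)² = (-0.5×0.0642)² = 0.00103;  (−½·δw/w)² = (-0.5×0.103)² = 0.00266;  (−½·δa/a)² = (-0.5×0.0920)² = 0.00212
δQ/Q = √(0.00581) = 0.0762
Q = 0.00292, so δQ = 0.0762 × 0.00292 = 0.000223.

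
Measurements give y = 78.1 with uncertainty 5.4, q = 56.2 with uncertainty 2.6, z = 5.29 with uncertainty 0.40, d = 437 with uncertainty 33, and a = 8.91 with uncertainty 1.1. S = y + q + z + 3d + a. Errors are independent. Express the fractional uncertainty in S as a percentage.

6.80%

Each term contributes (cᵢ δxᵢ)² to (δS)²:
  (δy)² = 29.2;  (δq)² = 6.76;  (δz)² = 0.160;  (3·δd)² = 9800;  (δa)² = 1.21
δS = √(9840) = 99.2
S = 1460, so δS/S = 99.2/1460 = 0.0680.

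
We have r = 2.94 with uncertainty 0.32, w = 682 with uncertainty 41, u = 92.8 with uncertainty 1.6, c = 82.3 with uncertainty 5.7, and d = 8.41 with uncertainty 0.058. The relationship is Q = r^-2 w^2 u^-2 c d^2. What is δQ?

9490

Products/powers → add relative errors in quadrature, weighted by exponent:
  (-2·δr/r)² = (-2×0.109)² = 0.0474;  (2·δw/w)² = (2×0.0601)² = 0.0145;  (-2·δu/u)² = (-2×0.0172)² = 0.00119;  (1·δc/c)² = (1×0.0693)² = 0.00480;  (2·δd/d)² = (2×0.00690)² = 0.000190
δQ/Q = √(0.0680) = 0.261
Q = 36400, so δQ = 0.261 × 36400 = 9490.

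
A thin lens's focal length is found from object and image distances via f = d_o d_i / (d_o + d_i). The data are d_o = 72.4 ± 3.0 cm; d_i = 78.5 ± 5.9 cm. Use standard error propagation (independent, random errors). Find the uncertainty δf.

1.58 cm

∂f/∂d_o = (d_i/(d_o+d_i))² = 0.271;  ∂f/∂d_i = (d_o/(d_o+d_i))² = 0.230
δf = √((∂f/∂d_o · δd_o)² + (∂f/∂d_i · δd_i)²) = √(0.659 + 1.84) = 1.58 cm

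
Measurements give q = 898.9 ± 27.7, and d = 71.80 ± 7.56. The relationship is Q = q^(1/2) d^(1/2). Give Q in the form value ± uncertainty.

254.0 ± 13.9

Since Q is a product/quotient, work with relative uncertainties:
  (½·δq/q)² = (0.5×0.0308)² = 0.000237;  (½·δd/d)² = (0.5×0.105)² = 0.00277
δQ/Q = √(0.00301) = 0.0549
Q = 254.0, so δQ = 0.0549 × 254.0 = 13.9.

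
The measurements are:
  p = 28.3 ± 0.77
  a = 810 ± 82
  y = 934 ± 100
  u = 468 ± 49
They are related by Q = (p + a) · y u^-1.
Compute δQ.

299

Let w = p + a = 838. δw = √(δp² + δa²) = √(0.593 + 6720) = 82.0, so δw/w = 0.0978.
Q is then a monomial in w, y, u:
δQ/Q = √((δw/w)² + (1·δy/y)² + (-1·δu/u)²) = √(0.00957 + 0.0115 + 0.0110) = 0.179
Q = 1670, so δQ = 0.179 × 1670 = 299.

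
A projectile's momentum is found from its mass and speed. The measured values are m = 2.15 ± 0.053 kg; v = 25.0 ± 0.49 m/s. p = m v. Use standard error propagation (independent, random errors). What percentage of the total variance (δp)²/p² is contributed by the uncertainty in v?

(δp/p)² = (1·δm/m)² + (1·δv/v)²
  m term: (1×0.0247)² = 0.000608
  v term: (1×0.0196)² = 0.000384
Total = 0.000992. Share from v = 0.000384/0.000992 = 0.387.

38.7%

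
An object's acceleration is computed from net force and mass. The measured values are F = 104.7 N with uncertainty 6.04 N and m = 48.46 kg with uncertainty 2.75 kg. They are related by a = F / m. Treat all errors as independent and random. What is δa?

0.175 m/s^2

Since a is a product/quotient, work with relative uncertainties:
  (1·δF/F)² = (1×0.0577)² = 0.00333;  (-1·δm/m)² = (-1×0.0567)² = 0.00322
δa/a = √(0.00655) = 0.0809
a = 2.161 m/s^2, so δa = 0.0809 × 2.161 = 0.175 m/s^2.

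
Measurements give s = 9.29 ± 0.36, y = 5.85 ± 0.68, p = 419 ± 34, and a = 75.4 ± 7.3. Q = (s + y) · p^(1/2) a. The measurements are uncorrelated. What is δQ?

Let u = s + y = 15.1. δu = √(δs² + δy²) = √(0.130 + 0.462) = 0.769, so δu/u = 0.0508.
Q is then a monomial in u, p, a:
δQ/Q = √((δu/u)² + (½·δp/p)² + (1·δa/a)²) = √(0.00258 + 0.00165 + 0.00937) = 0.117
Q = 23400, so δQ = 0.117 × 23400 = 2730.

2730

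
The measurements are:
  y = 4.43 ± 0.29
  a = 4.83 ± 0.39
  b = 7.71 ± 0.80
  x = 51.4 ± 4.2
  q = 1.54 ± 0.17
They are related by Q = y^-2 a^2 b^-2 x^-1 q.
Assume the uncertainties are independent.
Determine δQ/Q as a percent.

32.4%

Products/powers → add relative errors in quadrature, weighted by exponent:
  (-2·δy/y)² = (-2×0.0655)² = 0.0171;  (2·δa/a)² = (2×0.0807)² = 0.0261;  (-2·δb/b)² = (-2×0.104)² = 0.0431;  (-1·δx/x)² = (-1×0.0817)² = 0.00668;  (1·δq/q)² = (1×0.110)² = 0.0122
δQ/Q = √(0.105) = 0.324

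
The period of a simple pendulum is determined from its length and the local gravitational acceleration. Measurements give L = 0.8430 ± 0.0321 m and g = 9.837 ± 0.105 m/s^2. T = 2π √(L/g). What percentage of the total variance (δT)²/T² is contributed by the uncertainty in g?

7.29%

(δT/T)² = (½·δL/L)² + (−½·δg/g)²
  L term: (0.5×0.0381)² = 0.000362
  g term: (-0.5×0.0107)² = 2.85e-05
Total = 0.000391. Share from g = 2.85e-05/0.000391 = 0.0729.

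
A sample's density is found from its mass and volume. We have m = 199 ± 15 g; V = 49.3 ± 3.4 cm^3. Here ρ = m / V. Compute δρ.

0.412 g/cm^3

For a monomial ρ ∝ m, V^-1, fractional errors add in quadrature:
  (1·δm/m)² = (1×0.0754)² = 0.00568;  (-1·δV/V)² = (-1×0.0690)² = 0.00476
δρ/ρ = √(0.0104) = 0.102
ρ = 4.04 g/cm^3, so δρ = 0.102 × 4.04 = 0.412 g/cm^3.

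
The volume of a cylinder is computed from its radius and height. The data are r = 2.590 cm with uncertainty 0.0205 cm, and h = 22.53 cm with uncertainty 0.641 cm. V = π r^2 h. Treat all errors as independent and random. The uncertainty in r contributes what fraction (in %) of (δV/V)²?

(δV/V)² = (2·δr/r)² + (1·δh/h)²
  r term: (2×0.00792)² = 0.000251
  h term: (1×0.0285)² = 0.000809
Total = 0.00106. Share from r = 0.000251/0.00106 = 0.236.

23.6%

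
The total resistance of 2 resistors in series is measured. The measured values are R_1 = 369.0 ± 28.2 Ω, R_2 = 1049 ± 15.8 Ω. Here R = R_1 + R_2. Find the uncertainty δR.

32.3 Ω

Absolute uncertainties add in quadrature for a linear combination:
  (δR_1)² = 795;  (δR_2)² = 250
δR = √(1040) = 32.3 Ω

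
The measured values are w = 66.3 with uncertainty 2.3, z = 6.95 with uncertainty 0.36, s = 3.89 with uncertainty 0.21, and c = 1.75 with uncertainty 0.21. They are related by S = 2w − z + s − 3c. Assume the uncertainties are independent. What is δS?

For a sum/difference, combine absolute errors in quadrature:
  (2·δw)² = 21.2;  (δz)² = 0.130;  (δs)² = 0.0441;  (3·δc)² = 0.397
δS = √(21.7) = 4.66

4.66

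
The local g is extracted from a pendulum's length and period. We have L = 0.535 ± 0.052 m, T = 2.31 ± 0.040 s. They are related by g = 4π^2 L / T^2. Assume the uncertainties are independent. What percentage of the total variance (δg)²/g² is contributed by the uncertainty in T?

(δg/g)² = (1·δL/L)² + (-2·δT/T)²
  L term: (1×0.0972)² = 0.00945
  T term: (-2×0.0173)² = 0.00120
Total = 0.0106. Share from T = 0.00120/0.0106 = 0.113.

11.3%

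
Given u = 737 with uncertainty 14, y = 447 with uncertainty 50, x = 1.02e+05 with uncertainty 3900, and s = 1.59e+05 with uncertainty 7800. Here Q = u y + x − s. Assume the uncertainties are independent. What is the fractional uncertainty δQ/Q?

0.141

Let p = u·y = 3.29e+05. δp/p = √((1·δu/u)² + (1·δy/y)²) = √(0.000361 + 0.0125) = 0.113, so δp = 37400.
Q = p + x − s: δQ = √(δp² + δx² + δs²) = √(1.4e+09 + 1.52e+07 + 6.08e+07) = 38400
Q = 2.72e+05, so δQ/Q = 38400/2.72e+05 = 0.141.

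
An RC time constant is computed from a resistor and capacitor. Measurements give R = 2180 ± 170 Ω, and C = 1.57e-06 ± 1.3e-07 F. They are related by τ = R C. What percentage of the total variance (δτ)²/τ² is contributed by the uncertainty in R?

(δτ/τ)² = (1·δR/R)² + (1·δC/C)²
  R term: (1×0.0780)² = 0.00608
  C term: (1×0.0828)² = 0.00686
Total = 0.0129. Share from R = 0.00608/0.0129 = 0.470.

47.0%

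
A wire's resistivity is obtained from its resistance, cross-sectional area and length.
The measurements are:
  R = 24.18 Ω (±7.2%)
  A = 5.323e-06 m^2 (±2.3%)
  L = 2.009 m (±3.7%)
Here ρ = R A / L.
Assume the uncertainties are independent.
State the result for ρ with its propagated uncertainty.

Relative error in a monomial: (δρ/ρ)² = Σ (nᵢ · δxᵢ/xᵢ)².
  (1·δR/R)² = (1×0.0720)² = 0.00518;  (1·δA/A)² = (1×0.0230)² = 0.000529;  (-1·δL/L)² = (-1×0.0370)² = 0.00137
δρ/ρ = √(0.00708) = 0.0842
ρ = 6.407e-05 Ω·m, so δρ = 0.0842 × 6.407e-05 = 5.39e-06 Ω·m.

(6.407 ± 0.539) × 10^-5 Ω·m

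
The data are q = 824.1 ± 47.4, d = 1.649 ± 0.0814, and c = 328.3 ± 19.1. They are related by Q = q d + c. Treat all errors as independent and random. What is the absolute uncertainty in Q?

105

Let p = q·d = 1359. δp/p = √((1·δq/q)² + (1·δd/d)²) = √(0.00331 + 0.00244) = 0.0758, so δp = 103.
Q = p + c: δQ = √(δp² + δc²) = √(10600 + 365) = 105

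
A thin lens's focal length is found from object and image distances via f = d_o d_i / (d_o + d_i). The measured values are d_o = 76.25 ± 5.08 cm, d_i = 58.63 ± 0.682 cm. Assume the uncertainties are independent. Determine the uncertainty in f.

0.984 cm

∂f/∂d_o = (d_i/(d_o+d_i))² = 0.189;  ∂f/∂d_i = (d_o/(d_o+d_i))² = 0.320
δf = √((∂f/∂d_o · δd_o)² + (∂f/∂d_i · δd_i)²) = √(0.921 + 0.0475) = 0.984 cm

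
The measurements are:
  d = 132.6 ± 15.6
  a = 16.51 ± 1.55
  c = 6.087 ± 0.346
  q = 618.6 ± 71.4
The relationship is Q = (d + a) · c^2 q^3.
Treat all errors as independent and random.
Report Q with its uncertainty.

Let u = d + a = 149.1. δu = √(δd² + δa²) = √(243 + 2.40) = 15.7, so δu/u = 0.105.
Q is then a monomial in u, c, q:
δQ/Q = √((δu/u)² + (2·δc/c)² + (3·δq/q)²) = √(0.0111 + 0.0129 + 0.120) = 0.379
Q = 1.308e+12, so δQ = 0.379 × 1.308e+12 = 4.96e+11.

(1.308 ± 0.496) × 10^12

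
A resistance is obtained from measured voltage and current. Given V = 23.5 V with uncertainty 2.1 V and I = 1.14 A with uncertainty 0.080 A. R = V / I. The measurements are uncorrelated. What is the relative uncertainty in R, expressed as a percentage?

11.4%

Relative error in a monomial: (δR/R)² = Σ (nᵢ · δxᵢ/xᵢ)².
  (1·δV/V)² = (1×0.0894)² = 0.00799;  (-1·δI/I)² = (-1×0.0702)² = 0.00492
δR/R = √(0.0129) = 0.114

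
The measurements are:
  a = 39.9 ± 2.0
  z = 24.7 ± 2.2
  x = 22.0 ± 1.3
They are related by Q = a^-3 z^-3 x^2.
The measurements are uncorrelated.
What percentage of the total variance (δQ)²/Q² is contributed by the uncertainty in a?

20.9%

(δQ/Q)² = (-3·δa/a)² + (-3·δz/z)² + (2·δx/x)²
  a term: (-3×0.0501)² = 0.0226
  z term: (-3×0.0891)² = 0.0714
  x term: (2×0.0591)² = 0.0140
Total = 0.108. Share from a = 0.0226/0.108 = 0.209.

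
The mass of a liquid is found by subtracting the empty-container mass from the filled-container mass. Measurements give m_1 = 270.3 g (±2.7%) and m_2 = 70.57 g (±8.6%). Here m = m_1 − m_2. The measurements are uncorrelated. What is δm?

For a sum/difference, combine absolute errors in quadrature:
  (δm_1)² = 53.3;  (δm_2)² = 36.8
δm = √(90.1) = 9.49 g

9.49 g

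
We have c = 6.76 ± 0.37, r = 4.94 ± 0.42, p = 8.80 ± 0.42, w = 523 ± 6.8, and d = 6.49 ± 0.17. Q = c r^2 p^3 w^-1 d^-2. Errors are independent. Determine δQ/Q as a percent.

23.5%

Relative error in a monomial: (δQ/Q)² = Σ (nᵢ · δxᵢ/xᵢ)².
  (1·δc/c)² = (1×0.0547)² = 0.00300;  (2·δr/r)² = (2×0.0850)² = 0.0289;  (3·δp/p)² = (3×0.0477)² = 0.0205;  (-1·δw/w)² = (-1×0.0130)² = 0.000169;  (-2·δd/d)² = (-2×0.0262)² = 0.00274
δQ/Q = √(0.0553) = 0.235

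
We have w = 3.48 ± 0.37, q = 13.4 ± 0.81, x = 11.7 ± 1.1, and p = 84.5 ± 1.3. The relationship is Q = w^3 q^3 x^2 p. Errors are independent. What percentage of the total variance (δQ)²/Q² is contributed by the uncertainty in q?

(δQ/Q)² = (3·δw/w)² + (3·δq/q)² + (2·δx/x)² + (1·δp/p)²
  w term: (3×0.106)² = 0.102
  q term: (3×0.0604)² = 0.0329
  x term: (2×0.0940)² = 0.0354
  p term: (1×0.0154)² = 0.000237
Total = 0.170. Share from q = 0.0329/0.170 = 0.193.

19.3%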